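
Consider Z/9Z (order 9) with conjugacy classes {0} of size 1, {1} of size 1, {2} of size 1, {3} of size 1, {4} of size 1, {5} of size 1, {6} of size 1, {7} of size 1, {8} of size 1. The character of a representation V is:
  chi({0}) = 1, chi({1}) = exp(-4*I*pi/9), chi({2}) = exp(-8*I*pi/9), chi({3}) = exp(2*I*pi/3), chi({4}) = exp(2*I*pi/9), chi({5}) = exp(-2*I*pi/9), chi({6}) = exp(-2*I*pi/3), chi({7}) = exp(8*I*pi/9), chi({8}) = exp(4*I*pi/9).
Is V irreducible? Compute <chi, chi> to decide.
Irreducible: <chi, chi> = 1.

Proof sketch: <chi, chi> = (1/|G|) sum_C |C| * |chi(C)|^2 = (1/9)[1*|1|^2 + 1*|exp(-4*I*pi/9)|^2 + 1*|exp(-8*I*pi/9)|^2 + 1*|exp(2*I*pi/3)|^2 + 1*|exp(2*I*pi/9)|^2 + 1*|exp(-2*I*pi/9)|^2 + 1*|exp(-2*I*pi/3)|^2 + 1*|exp(8*I*pi/9)|^2 + 1*|exp(4*I*pi/9)|^2]
  = (1/9)[(1) + (1) + (1) + (1) + (1) + (1) + (1) + (1) + (1)] = 9/9 = 1.
(Exp terms are combined using exp(i*s)*conj(exp(i*t)) = exp(i*(s-t)), and sums of them are collapsed using the identity that for every m > 1 the m distinct m-th roots of unity sum to 0, e.g. 1 + exp(2*I*pi/3) + exp(-2*I*pi/3) = 0.)
A character is irreducible iff <chi, chi> = 1, so this representation is irreducible.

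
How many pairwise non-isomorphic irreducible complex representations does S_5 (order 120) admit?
7

Why: The number of irreducible complex representations of a finite group equals its number of conjugacy classes. Conjugacy classes in S_5 correspond to cycle types, i.e. partitions of 5; there are p(5) = 7 of them, so S_5 (order 120) has exactly 7 irreducible complex representations.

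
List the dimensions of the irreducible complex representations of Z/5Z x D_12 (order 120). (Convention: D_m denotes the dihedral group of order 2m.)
Dimensions: 1, 1, 1, 1, 1, 1, 1, 1, 1, 1, 1, 1, 1, 1, 1, 1, 1, 1, 1, 1, 2, 2, 2, 2, 2, 2, 2, 2, 2, 2, 2, 2, 2, 2, 2, 2, 2, 2, 2, 2, 2, 2, 2, 2, 2

There are 45 irreducibles (= number of conjugacy classes). Their dimensions d_i satisfy sum d_i^2 = |G| = 120: 1 + 1 + 1 + 1 + 1 + 1 + 1 + 1 + 1 + 1 + 1 + 1 + 1 + 1 + 1 + 1 + 1 + 1 + 1 + 1 + 4 + 4 + 4 + 4 + 4 + 4 + 4 + 4 + 4 + 4 + 4 + 4 + 4 + 4 + 4 + 4 + 4 + 4 + 4 + 4 + 4 + 4 + 4 + 4 + 4 = 120. (For the product with Z/5Z: each of the 5 1-dim characters of Z/5Z tensors with each irrep of D_12, giving 5 copies of each D_12-dimension.)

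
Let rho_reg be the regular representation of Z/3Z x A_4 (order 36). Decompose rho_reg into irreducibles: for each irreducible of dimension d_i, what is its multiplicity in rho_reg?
Each irreducible V_i of dimension d_i appears with multiplicity d_i, i.e. rho_reg = (direct sum over all irreducibles V_i) d_i V_i. The irreducible dimensions for Z/3Z x A_4 are 1, 1, 1, 1, 1, 1, 1, 1, 1, 3, 3, 3: 9 irreducibles of dimension 1, each with multiplicity 1; 3 irreducibles of dimension 3, each with multiplicity 3. Total dimension 9*1*1 + 3*3*3 = 36 = |G|.

Argument: General theorem: in the regular representation of a finite group G, each irreducible appears with multiplicity equal to its dimension. Check: dim(rho_reg) = sum d_i^2 = 1 + 1 + 1 + 1 + 1 + 1 + 1 + 1 + 1 + 9 + 9 + 9 = 36 = |G|.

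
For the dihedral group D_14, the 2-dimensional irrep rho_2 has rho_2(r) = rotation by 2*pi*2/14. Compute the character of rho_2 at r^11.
chi_{rho_2}(r^11) = 2*cos(2*pi*2*11/14) = -2*cos(pi/7)

Working: rho_2(r^11) is rotation by angle 2*pi*2*11/14, whose trace is 2*cos(2*pi*2*11/14) = -2*cos(pi/7).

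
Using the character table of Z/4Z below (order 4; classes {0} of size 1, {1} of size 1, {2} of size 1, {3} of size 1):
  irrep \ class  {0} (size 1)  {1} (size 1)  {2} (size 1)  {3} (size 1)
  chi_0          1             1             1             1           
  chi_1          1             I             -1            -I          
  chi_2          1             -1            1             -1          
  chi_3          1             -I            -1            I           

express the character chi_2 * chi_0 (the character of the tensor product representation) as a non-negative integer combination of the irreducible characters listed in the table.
chi_2 tensor chi_0 = chi_2 (all other irreducibles have multiplicity 0).

Argument: The character of a tensor product is the pointwise product (chi_2 * chi_0)(C) = chi_2(C) * chi_0(C):
  {0}: (1)*(1), {1}: (-1)*(1), {2}: (1)*(1), {3}: (-1)*(1)
so (chi_2 * chi_0) takes values
  {0} -> 1, {1} -> -1, {2} -> 1, {3} -> -1.
Now take the inner product of this character with each irreducible chi from the table, <chi_2*chi_0, chi> = (1/4) sum_C |C| (chi_2*chi_0)(C) conj(chi(C)):
  <chi_2*chi_0, chi_0> = (1/4)[1*(1)*conj(1) + 1*(-1)*conj(1) + 1*(1)*conj(1) + 1*(-1)*conj(1)]
      = (1/4)[(1) + (-1) + (1) + (-1)] = 0/4 = 0
  <chi_2*chi_0, chi_1> = (1/4)[1*(1)*conj(1) + 1*(-1)*conj(I) + 1*(1)*conj(-1) + 1*(-1)*conj(-I)]
      = (1/4)[(1) + (I) + (-1) + (-I)] = 0/4 = 0
  <chi_2*chi_0, chi_2> = (1/4)[1*(1)*conj(1) + 1*(-1)*conj(-1) + 1*(1)*conj(1) + 1*(-1)*conj(-1)]
      = (1/4)[(1) + (1) + (1) + (1)] = 4/4 = 1
  <chi_2*chi_0, chi_3> = (1/4)[1*(1)*conj(1) + 1*(-1)*conj(-I) + 1*(1)*conj(-1) + 1*(-1)*conj(I)]
      = (1/4)[(1) + (-I) + (-1) + (I)] = 0/4 = 0
(Exp terms are combined using exp(i*s)*conj(exp(i*t)) = exp(i*(s-t)), and sums of them are collapsed using the identity that for every m > 1 the m distinct m-th roots of unity sum to 0, e.g. 1 + exp(2*I*pi/3) + exp(-2*I*pi/3) = 0.)
Hence the multiplicities are chi_2: 1. Dimension check: dim(chi_2)*dim(chi_0) = 1*1 = 1 and sum (mult * dim) = 1*1 = 1.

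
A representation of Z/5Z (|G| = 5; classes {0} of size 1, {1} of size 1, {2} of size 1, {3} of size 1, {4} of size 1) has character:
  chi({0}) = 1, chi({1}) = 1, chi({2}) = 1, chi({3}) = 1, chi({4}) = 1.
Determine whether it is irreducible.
Irreducible: <chi, chi> = 1.

Derivation: <chi, chi> = (1/|G|) sum_C |C| * |chi(C)|^2 = (1/5)[1*|1|^2 + 1*|1|^2 + 1*|1|^2 + 1*|1|^2 + 1*|1|^2]
  = (1/5)[(1) + (1) + (1) + (1) + (1)] = 5/5 = 1.
(Exp terms are combined using exp(i*s)*conj(exp(i*t)) = exp(i*(s-t)), and sums of them are collapsed using the identity that for every m > 1 the m distinct m-th roots of unity sum to 0, e.g. 1 + exp(2*I*pi/3) + exp(-2*I*pi/3) = 0.)
A character is irreducible iff <chi, chi> = 1, so this representation is irreducible.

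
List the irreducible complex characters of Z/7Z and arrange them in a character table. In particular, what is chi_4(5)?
Character table of Z/7Z (irreps indexed chi_0,...,chi_6 with chi_k(m) = zeta_7^(k*m), zeta_7 = exp(2*pi*i/7)):
  irrep \ class  {0} (size 1)  {1} (size 1)    {2} (size 1)    {3} (size 1)    {4} (size 1)    {5} (size 1)    {6} (size 1)  
  chi_0          1             1               1               1               1               1               1             
  chi_1          1             exp(2*I*pi/7)   exp(4*I*pi/7)   exp(6*I*pi/7)   exp(-6*I*pi/7)  exp(-4*I*pi/7)  exp(-2*I*pi/7)
  chi_2          1             exp(4*I*pi/7)   exp(-6*I*pi/7)  exp(-2*I*pi/7)  exp(2*I*pi/7)   exp(6*I*pi/7)   exp(-4*I*pi/7)
  chi_3          1             exp(6*I*pi/7)   exp(-2*I*pi/7)  exp(4*I*pi/7)   exp(-4*I*pi/7)  exp(2*I*pi/7)   exp(-6*I*pi/7)
  chi_4          1             exp(-6*I*pi/7)  exp(2*I*pi/7)   exp(-4*I*pi/7)  exp(4*I*pi/7)   exp(-2*I*pi/7)  exp(6*I*pi/7) 
  chi_5          1             exp(-4*I*pi/7)  exp(6*I*pi/7)   exp(2*I*pi/7)   exp(-2*I*pi/7)  exp(-6*I*pi/7)  exp(4*I*pi/7) 
  chi_6          1             exp(-2*I*pi/7)  exp(-4*I*pi/7)  exp(-6*I*pi/7)  exp(6*I*pi/7)   exp(4*I*pi/7)   exp(2*I*pi/7) 

Spot check: chi_4(5) = zeta_7^(4*5) = zeta_7^20 = exp(-2*I*pi/7).

Explanation: Z/7Z is abelian, so all 7 irreducible complex representations are 1-dimensional. They are given by chi_k(m) = zeta_7^(k*m) for k = 0,...,6. Row orthogonality: sum_m chi_k(m) conj(chi_l(m)) = 7 * [k = l].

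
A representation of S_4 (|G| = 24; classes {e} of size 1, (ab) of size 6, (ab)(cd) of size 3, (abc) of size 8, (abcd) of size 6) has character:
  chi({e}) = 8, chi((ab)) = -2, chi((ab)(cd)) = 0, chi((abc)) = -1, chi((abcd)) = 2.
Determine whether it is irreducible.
Not irreducible (reducible): <chi, chi> = 5 > 1.

Proof sketch: <chi, chi> = (1/|G|) sum_C |C| * |chi(C)|^2 = (1/24)[1*|8|^2 + 6*|-2|^2 + 3*|0|^2 + 8*|-1|^2 + 6*|2|^2]
  = (1/24)[(64) + (24) + (0) + (8) + (24)] = 120/24 = 5.
A character is irreducible iff <chi, chi> = 1, so this representation is reducible.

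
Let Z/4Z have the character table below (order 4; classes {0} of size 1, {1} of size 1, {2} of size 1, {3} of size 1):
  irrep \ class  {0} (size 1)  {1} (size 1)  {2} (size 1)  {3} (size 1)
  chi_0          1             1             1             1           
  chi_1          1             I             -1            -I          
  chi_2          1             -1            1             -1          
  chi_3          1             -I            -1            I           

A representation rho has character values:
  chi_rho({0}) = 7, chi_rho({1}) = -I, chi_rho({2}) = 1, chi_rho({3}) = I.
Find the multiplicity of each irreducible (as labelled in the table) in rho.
Multiplicities: chi_0: 2, chi_1: 1, chi_2: 2, chi_3: 2.

Proof sketch: Use <chi_rho, chi> = (1/|G|) sum_C |C| * chi_rho(C) * conj(chi(C)) with |G| = 4 for each irreducible chi in the table:
  <chi_rho, chi_0> = (1/4)[1*(7)*conj(1) + 1*(-I)*conj(1) + 1*(1)*conj(1) + 1*(I)*conj(1)]
      = (1/4)[(7) + (-I) + (1) + (I)] = 8/4 = 2
  <chi_rho, chi_1> = (1/4)[1*(7)*conj(1) + 1*(-I)*conj(I) + 1*(1)*conj(-1) + 1*(I)*conj(-I)]
      = (1/4)[(7) + (-1) + (-1) + (-1)] = 4/4 = 1
  <chi_rho, chi_2> = (1/4)[1*(7)*conj(1) + 1*(-I)*conj(-1) + 1*(1)*conj(1) + 1*(I)*conj(-1)]
      = (1/4)[(7) + (I) + (1) + (-I)] = 8/4 = 2
  <chi_rho, chi_3> = (1/4)[1*(7)*conj(1) + 1*(-I)*conj(-I) + 1*(1)*conj(-1) + 1*(I)*conj(I)]
      = (1/4)[(7) + (1) + (-1) + (1)] = 8/4 = 2
(Exp terms are combined using exp(i*s)*conj(exp(i*t)) = exp(i*(s-t)), and sums of them are collapsed using the identity that for every m > 1 the m distinct m-th roots of unity sum to 0, e.g. 1 + exp(2*I*pi/3) + exp(-2*I*pi/3) = 0.)
Dimension check: dim(rho) = sum (mult * dim) = 2*1 + 1*1 + 2*1 + 2*1 = 7 = chi_rho(e) = 7.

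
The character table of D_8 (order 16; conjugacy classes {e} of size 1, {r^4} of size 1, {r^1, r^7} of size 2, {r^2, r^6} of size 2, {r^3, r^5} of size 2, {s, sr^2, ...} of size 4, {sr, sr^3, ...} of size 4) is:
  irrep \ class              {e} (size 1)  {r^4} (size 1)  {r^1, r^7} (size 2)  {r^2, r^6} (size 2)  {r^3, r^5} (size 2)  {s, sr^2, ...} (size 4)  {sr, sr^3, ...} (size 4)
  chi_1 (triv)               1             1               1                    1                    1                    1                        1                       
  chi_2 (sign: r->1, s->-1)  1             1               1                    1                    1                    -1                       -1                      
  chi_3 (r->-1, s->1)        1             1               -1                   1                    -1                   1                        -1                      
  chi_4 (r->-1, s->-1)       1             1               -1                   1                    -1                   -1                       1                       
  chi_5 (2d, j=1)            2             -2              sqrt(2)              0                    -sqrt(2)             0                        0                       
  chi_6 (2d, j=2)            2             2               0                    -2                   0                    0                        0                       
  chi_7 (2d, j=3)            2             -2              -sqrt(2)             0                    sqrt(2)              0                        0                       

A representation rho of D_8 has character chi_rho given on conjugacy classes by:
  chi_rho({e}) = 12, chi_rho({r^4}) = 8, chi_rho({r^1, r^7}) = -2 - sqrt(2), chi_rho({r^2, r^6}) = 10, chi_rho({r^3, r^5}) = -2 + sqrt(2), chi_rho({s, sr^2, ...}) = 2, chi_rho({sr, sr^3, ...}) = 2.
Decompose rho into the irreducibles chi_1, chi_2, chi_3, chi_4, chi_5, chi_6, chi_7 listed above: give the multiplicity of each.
Multiplicities: chi_1: 3, chi_2: 1, chi_3: 3, chi_4: 3, chi_5: 0, chi_6: 0, chi_7: 1.

Justification: Use <chi_rho, chi> = (1/|G|) sum_C |C| * chi_rho(C) * conj(chi(C)) with |G| = 16 for each irreducible chi in the table:
  <chi_rho, chi_1> = (1/16)[1*(12)*conj(1) + 1*(8)*conj(1) + 2*(-2 - sqrt(2))*conj(1) + 2*(10)*conj(1) + 2*(-2 + sqrt(2))*conj(1) + 4*(2)*conj(1) + 4*(2)*conj(1)]
      = (1/16)[(12) + (8) + (-4 - 2*sqrt(2)) + (20) + (-4 + 2*sqrt(2)) + (8) + (8)] = 48/16 = 3
  <chi_rho, chi_2> = (1/16)[1*(12)*conj(1) + 1*(8)*conj(1) + 2*(-2 - sqrt(2))*conj(1) + 2*(10)*conj(1) + 2*(-2 + sqrt(2))*conj(1) + 4*(2)*conj(-1) + 4*(2)*conj(-1)]
      = (1/16)[(12) + (8) + (-4 - 2*sqrt(2)) + (20) + (-4 + 2*sqrt(2)) + (-8) + (-8)] = 16/16 = 1
  <chi_rho, chi_3> = (1/16)[1*(12)*conj(1) + 1*(8)*conj(1) + 2*(-2 - sqrt(2))*conj(-1) + 2*(10)*conj(1) + 2*(-2 + sqrt(2))*conj(-1) + 4*(2)*conj(1) + 4*(2)*conj(-1)]
      = (1/16)[(12) + (8) + (2*sqrt(2) + 4) + (20) + (4 - 2*sqrt(2)) + (8) + (-8)] = 48/16 = 3
  <chi_rho, chi_4> = (1/16)[1*(12)*conj(1) + 1*(8)*conj(1) + 2*(-2 - sqrt(2))*conj(-1) + 2*(10)*conj(1) + 2*(-2 + sqrt(2))*conj(-1) + 4*(2)*conj(-1) + 4*(2)*conj(1)]
      = (1/16)[(12) + (8) + (2*sqrt(2) + 4) + (20) + (4 - 2*sqrt(2)) + (-8) + (8)] = 48/16 = 3
  <chi_rho, chi_5> = (1/16)[1*(12)*conj(2) + 1*(8)*conj(-2) + 2*(-2 - sqrt(2))*conj(sqrt(2)) + 2*(10)*conj(0) + 2*(-2 + sqrt(2))*conj(-sqrt(2)) + 4*(2)*conj(0) + 4*(2)*conj(0)]
      = (1/16)[(24) + (-16) + (-4*sqrt(2) - 4) + (0) + (-4 + 4*sqrt(2)) + (0) + (0)] = 0/16 = 0
  <chi_rho, chi_6> = (1/16)[1*(12)*conj(2) + 1*(8)*conj(2) + 2*(-2 - sqrt(2))*conj(0) + 2*(10)*conj(-2) + 2*(-2 + sqrt(2))*conj(0) + 4*(2)*conj(0) + 4*(2)*conj(0)]
      = (1/16)[(24) + (16) + (0) + (-40) + (0) + (0) + (0)] = 0/16 = 0
  <chi_rho, chi_7> = (1/16)[1*(12)*conj(2) + 1*(8)*conj(-2) + 2*(-2 - sqrt(2))*conj(-sqrt(2)) + 2*(10)*conj(0) + 2*(-2 + sqrt(2))*conj(sqrt(2)) + 4*(2)*conj(0) + 4*(2)*conj(0)]
      = (1/16)[(24) + (-16) + (4 + 4*sqrt(2)) + (0) + (4 - 4*sqrt(2)) + (0) + (0)] = 16/16 = 1
Dimension check: dim(rho) = sum (mult * dim) = 3*1 + 1*1 + 3*1 + 3*1 + 0*2 + 0*2 + 1*2 = 12 = chi_rho(e) = 12.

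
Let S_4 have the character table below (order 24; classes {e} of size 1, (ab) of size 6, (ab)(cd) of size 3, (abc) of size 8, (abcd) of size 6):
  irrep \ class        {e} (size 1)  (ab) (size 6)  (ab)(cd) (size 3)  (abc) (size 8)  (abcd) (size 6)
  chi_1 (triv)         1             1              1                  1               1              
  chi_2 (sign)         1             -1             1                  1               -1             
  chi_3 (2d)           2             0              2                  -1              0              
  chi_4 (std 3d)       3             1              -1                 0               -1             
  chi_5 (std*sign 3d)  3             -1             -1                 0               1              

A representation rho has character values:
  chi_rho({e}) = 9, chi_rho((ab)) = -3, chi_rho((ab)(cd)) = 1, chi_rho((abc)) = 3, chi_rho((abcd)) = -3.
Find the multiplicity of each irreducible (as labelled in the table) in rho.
Multiplicities: chi_1: 0, chi_2: 3, chi_3: 0, chi_4: 1, chi_5: 1.

Why: Use <chi_rho, chi> = (1/|G|) sum_C |C| * chi_rho(C) * conj(chi(C)) with |G| = 24 for each irreducible chi in the table:
  <chi_rho, chi_1> = (1/24)[1*(9)*conj(1) + 6*(-3)*conj(1) + 3*(1)*conj(1) + 8*(3)*conj(1) + 6*(-3)*conj(1)]
      = (1/24)[(9) + (-18) + (3) + (24) + (-18)] = 0/24 = 0
  <chi_rho, chi_2> = (1/24)[1*(9)*conj(1) + 6*(-3)*conj(-1) + 3*(1)*conj(1) + 8*(3)*conj(1) + 6*(-3)*conj(-1)]
      = (1/24)[(9) + (18) + (3) + (24) + (18)] = 72/24 = 3
  <chi_rho, chi_3> = (1/24)[1*(9)*conj(2) + 6*(-3)*conj(0) + 3*(1)*conj(2) + 8*(3)*conj(-1) + 6*(-3)*conj(0)]
      = (1/24)[(18) + (0) + (6) + (-24) + (0)] = 0/24 = 0
  <chi_rho, chi_4> = (1/24)[1*(9)*conj(3) + 6*(-3)*conj(1) + 3*(1)*conj(-1) + 8*(3)*conj(0) + 6*(-3)*conj(-1)]
      = (1/24)[(27) + (-18) + (-3) + (0) + (18)] = 24/24 = 1
  <chi_rho, chi_5> = (1/24)[1*(9)*conj(3) + 6*(-3)*conj(-1) + 3*(1)*conj(-1) + 8*(3)*conj(0) + 6*(-3)*conj(1)]
      = (1/24)[(27) + (18) + (-3) + (0) + (-18)] = 24/24 = 1
Dimension check: dim(rho) = sum (mult * dim) = 0*1 + 3*1 + 0*2 + 1*3 + 1*3 = 9 = chi_rho(e) = 9.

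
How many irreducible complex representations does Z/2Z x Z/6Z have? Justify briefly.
12

Details: The number of irreducible complex representations of a finite group equals its number of conjugacy classes. Z/2Z x Z/6Z is abelian of order 12, so every element is its own conjugacy class: 12 classes, so Z/2Z x Z/6Z (order 12) has exactly 12 irreducible complex representations.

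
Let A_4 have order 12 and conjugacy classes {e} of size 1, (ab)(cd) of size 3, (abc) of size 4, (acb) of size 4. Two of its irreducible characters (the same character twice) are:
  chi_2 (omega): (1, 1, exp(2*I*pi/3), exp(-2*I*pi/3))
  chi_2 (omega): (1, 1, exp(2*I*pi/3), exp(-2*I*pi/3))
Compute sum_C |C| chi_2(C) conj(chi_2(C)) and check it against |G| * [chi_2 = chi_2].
Sum = 12 = |G| = 12; so <chi_2, chi_2> = 1 (norm-1 confirms irreducibility).

Explanation: Compute term by term over conjugacy classes (|C| * chi_2(C) * conj(chi_2(C))):
  1*(1)*conj(1) + 3*(1)*conj(1) + 4*(exp(2*I*pi/3))*conj(exp(2*I*pi/3)) + 4*(exp(-2*I*pi/3))*conj(exp(-2*I*pi/3))
  = (1) + (3) + (4) + (4)
  = 12.
(Exp terms are combined using exp(i*s)*conj(exp(i*t)) = exp(i*(s-t)), and sums of them are collapsed using the identity that for every m > 1 the m distinct m-th roots of unity sum to 0, e.g. 1 + exp(2*I*pi/3) + exp(-2*I*pi/3) = 0.)
Dividing by |G| = 12 gives 12/12 = 1, matching the row-orthogonality relation <chi_2, chi_2> = [chi_2 = chi_2].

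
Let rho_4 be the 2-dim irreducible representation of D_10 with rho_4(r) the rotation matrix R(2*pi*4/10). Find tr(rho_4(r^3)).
chi_{rho_4}(r^3) = 2*cos(2*pi*4*3/10) = -1/2 + sqrt(5)/2

Explanation: rho_4(r^3) is rotation by angle 2*pi*4*3/10, whose trace is 2*cos(2*pi*4*3/10) = -1/2 + sqrt(5)/2.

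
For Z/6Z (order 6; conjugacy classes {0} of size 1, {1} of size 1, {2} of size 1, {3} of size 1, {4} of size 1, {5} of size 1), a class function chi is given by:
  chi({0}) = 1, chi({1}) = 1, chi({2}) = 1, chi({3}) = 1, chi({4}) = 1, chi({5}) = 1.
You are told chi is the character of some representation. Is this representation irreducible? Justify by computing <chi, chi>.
Irreducible: <chi, chi> = 1.

Derivation: <chi, chi> = (1/|G|) sum_C |C| * |chi(C)|^2 = (1/6)[1*|1|^2 + 1*|1|^2 + 1*|1|^2 + 1*|1|^2 + 1*|1|^2 + 1*|1|^2]
  = (1/6)[(1) + (1) + (1) + (1) + (1) + (1)] = 6/6 = 1.
(Exp terms are combined using exp(i*s)*conj(exp(i*t)) = exp(i*(s-t)), and sums of them are collapsed using the identity that for every m > 1 the m distinct m-th roots of unity sum to 0, e.g. 1 + exp(2*I*pi/3) + exp(-2*I*pi/3) = 0.)
A character is irreducible iff <chi, chi> = 1, so this representation is irreducible.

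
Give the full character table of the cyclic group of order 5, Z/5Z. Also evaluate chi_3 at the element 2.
Character table of Z/5Z (irreps indexed chi_0,...,chi_4 with chi_k(m) = zeta_5^(k*m), zeta_5 = exp(2*pi*i/5)):
  irrep \ class  {0} (size 1)  {1} (size 1)    {2} (size 1)    {3} (size 1)    {4} (size 1)  
  chi_0          1             1               1               1               1             
  chi_1          1             exp(2*I*pi/5)   exp(4*I*pi/5)   exp(-4*I*pi/5)  exp(-2*I*pi/5)
  chi_2          1             exp(4*I*pi/5)   exp(-2*I*pi/5)  exp(2*I*pi/5)   exp(-4*I*pi/5)
  chi_3          1             exp(-4*I*pi/5)  exp(2*I*pi/5)   exp(-2*I*pi/5)  exp(4*I*pi/5) 
  chi_4          1             exp(-2*I*pi/5)  exp(-4*I*pi/5)  exp(4*I*pi/5)   exp(2*I*pi/5) 

Spot check: chi_3(2) = zeta_5^(3*2) = zeta_5^6 = exp(2*I*pi/5).

Argument: Z/5Z is abelian, so all 5 irreducible complex representations are 1-dimensional. They are given by chi_k(m) = zeta_5^(k*m) for k = 0,...,4. Row orthogonality: sum_m chi_k(m) conj(chi_l(m)) = 5 * [k = l].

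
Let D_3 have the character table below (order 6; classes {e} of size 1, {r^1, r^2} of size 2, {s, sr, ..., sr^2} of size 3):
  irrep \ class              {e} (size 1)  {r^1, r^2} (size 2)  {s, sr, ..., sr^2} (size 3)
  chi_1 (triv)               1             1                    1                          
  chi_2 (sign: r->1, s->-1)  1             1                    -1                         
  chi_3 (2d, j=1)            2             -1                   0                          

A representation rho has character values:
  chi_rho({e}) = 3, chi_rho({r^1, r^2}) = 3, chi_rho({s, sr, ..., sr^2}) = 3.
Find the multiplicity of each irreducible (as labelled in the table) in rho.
Multiplicities: chi_1: 3, chi_2: 0, chi_3: 0.

Details: Use <chi_rho, chi> = (1/|G|) sum_C |C| * chi_rho(C) * conj(chi(C)) with |G| = 6 for each irreducible chi in the table:
  <chi_rho, chi_1> = (1/6)[1*(3)*conj(1) + 2*(3)*conj(1) + 3*(3)*conj(1)]
      = (1/6)[(3) + (6) + (9)] = 18/6 = 3
  <chi_rho, chi_2> = (1/6)[1*(3)*conj(1) + 2*(3)*conj(1) + 3*(3)*conj(-1)]
      = (1/6)[(3) + (6) + (-9)] = 0/6 = 0
  <chi_rho, chi_3> = (1/6)[1*(3)*conj(2) + 2*(3)*conj(-1) + 3*(3)*conj(0)]
      = (1/6)[(6) + (-6) + (0)] = 0/6 = 0
Dimension check: dim(rho) = sum (mult * dim) = 3*1 + 0*1 + 0*2 = 3 = chi_rho(e) = 3.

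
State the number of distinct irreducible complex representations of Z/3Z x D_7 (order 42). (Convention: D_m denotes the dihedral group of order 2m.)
15

Justification: The number of irreducible complex representations of a finite group equals its number of conjugacy classes. For a direct product, #classes(G x H) = #classes(G) * #classes(H). Z/3Z has 3 classes (abelian), D_7 has 5 classes, so 3 * 5 = 15, so Z/3Z x D_7 (order 42) has exactly 15 irreducible complex representations.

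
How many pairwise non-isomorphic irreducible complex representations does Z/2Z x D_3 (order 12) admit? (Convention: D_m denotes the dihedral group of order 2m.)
6

The number of irreducible complex representations of a finite group equals its number of conjugacy classes. For a direct product, #classes(G x H) = #classes(G) * #classes(H). Z/2Z has 2 classes (abelian), D_3 has 3 classes, so 2 * 3 = 6, so Z/2Z x D_3 (order 12) has exactly 6 irreducible complex representations.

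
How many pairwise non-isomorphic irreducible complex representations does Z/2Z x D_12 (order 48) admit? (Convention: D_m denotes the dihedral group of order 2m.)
18

Argument: The number of irreducible complex representations of a finite group equals its number of conjugacy classes. For a direct product, #classes(G x H) = #classes(G) * #classes(H). Z/2Z has 2 classes (abelian), D_12 has 9 classes, so 2 * 9 = 18, so Z/2Z x D_12 (order 48) has exactly 18 irreducible complex representations.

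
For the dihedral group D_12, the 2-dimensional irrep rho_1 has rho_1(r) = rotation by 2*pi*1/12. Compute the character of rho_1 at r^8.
chi_{rho_1}(r^8) = 2*cos(2*pi*1*8/12) = -1

Why: rho_1(r^8) is rotation by angle 2*pi*1*8/12, whose trace is 2*cos(2*pi*1*8/12) = -1.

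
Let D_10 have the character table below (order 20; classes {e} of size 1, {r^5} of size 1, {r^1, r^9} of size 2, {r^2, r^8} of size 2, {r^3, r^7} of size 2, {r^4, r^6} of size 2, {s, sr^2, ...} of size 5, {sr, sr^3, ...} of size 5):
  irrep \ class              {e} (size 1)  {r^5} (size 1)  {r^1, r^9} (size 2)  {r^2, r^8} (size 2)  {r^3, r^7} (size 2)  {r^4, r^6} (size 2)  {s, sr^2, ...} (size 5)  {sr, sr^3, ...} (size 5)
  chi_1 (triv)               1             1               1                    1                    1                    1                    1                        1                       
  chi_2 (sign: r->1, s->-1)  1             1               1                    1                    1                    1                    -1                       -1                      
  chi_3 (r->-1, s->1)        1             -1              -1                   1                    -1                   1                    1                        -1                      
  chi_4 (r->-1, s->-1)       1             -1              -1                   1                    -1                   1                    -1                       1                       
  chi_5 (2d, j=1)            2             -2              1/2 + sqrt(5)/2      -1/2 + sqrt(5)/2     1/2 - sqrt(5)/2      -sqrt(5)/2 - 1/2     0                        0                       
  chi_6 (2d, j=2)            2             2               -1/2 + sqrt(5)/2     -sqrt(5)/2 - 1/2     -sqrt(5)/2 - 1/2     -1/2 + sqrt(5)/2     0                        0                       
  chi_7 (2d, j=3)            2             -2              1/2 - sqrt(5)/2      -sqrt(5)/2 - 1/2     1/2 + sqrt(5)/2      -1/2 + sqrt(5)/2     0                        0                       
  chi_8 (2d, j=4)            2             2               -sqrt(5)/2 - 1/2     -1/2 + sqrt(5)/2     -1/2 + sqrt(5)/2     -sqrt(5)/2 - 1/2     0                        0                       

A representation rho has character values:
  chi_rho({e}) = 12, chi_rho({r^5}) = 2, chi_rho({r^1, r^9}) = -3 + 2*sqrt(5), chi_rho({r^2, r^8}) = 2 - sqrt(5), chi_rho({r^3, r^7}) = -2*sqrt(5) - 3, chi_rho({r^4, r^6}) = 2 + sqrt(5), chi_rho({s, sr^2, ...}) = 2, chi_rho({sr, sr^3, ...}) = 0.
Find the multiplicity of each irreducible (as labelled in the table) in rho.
Multiplicities: chi_1: 1, chi_2: 0, chi_3: 2, chi_4: 1, chi_5: 1, chi_6: 3, chi_7: 0, chi_8: 0.

Reasoning: Use <chi_rho, chi> = (1/|G|) sum_C |C| * chi_rho(C) * conj(chi(C)) with |G| = 20 for each irreducible chi in the table:
  <chi_rho, chi_1> = (1/20)[1*(12)*conj(1) + 1*(2)*conj(1) + 2*(-3 + 2*sqrt(5))*conj(1) + 2*(2 - sqrt(5))*conj(1) + 2*(-2*sqrt(5) - 3)*conj(1) + 2*(2 + sqrt(5))*conj(1) + 5*(2)*conj(1) + 5*(0)*conj(1)]
      = (1/20)[(12) + (2) + (-6 + 4*sqrt(5)) + (4 - 2*sqrt(5)) + (-4*sqrt(5) - 6) + (4 + 2*sqrt(5)) + (10) + (0)] = 20/20 = 1
  <chi_rho, chi_2> = (1/20)[1*(12)*conj(1) + 1*(2)*conj(1) + 2*(-3 + 2*sqrt(5))*conj(1) + 2*(2 - sqrt(5))*conj(1) + 2*(-2*sqrt(5) - 3)*conj(1) + 2*(2 + sqrt(5))*conj(1) + 5*(2)*conj(-1) + 5*(0)*conj(-1)]
      = (1/20)[(12) + (2) + (-6 + 4*sqrt(5)) + (4 - 2*sqrt(5)) + (-4*sqrt(5) - 6) + (4 + 2*sqrt(5)) + (-10) + (0)] = 0/20 = 0
  <chi_rho, chi_3> = (1/20)[1*(12)*conj(1) + 1*(2)*conj(-1) + 2*(-3 + 2*sqrt(5))*conj(-1) + 2*(2 - sqrt(5))*conj(1) + 2*(-2*sqrt(5) - 3)*conj(-1) + 2*(2 + sqrt(5))*conj(1) + 5*(2)*conj(1) + 5*(0)*conj(-1)]
      = (1/20)[(12) + (-2) + (6 - 4*sqrt(5)) + (4 - 2*sqrt(5)) + (6 + 4*sqrt(5)) + (4 + 2*sqrt(5)) + (10) + (0)] = 40/20 = 2
  <chi_rho, chi_4> = (1/20)[1*(12)*conj(1) + 1*(2)*conj(-1) + 2*(-3 + 2*sqrt(5))*conj(-1) + 2*(2 - sqrt(5))*conj(1) + 2*(-2*sqrt(5) - 3)*conj(-1) + 2*(2 + sqrt(5))*conj(1) + 5*(2)*conj(-1) + 5*(0)*conj(1)]
      = (1/20)[(12) + (-2) + (6 - 4*sqrt(5)) + (4 - 2*sqrt(5)) + (6 + 4*sqrt(5)) + (4 + 2*sqrt(5)) + (-10) + (0)] = 20/20 = 1
  <chi_rho, chi_5> = (1/20)[1*(12)*conj(2) + 1*(2)*conj(-2) + 2*(-3 + 2*sqrt(5))*conj(1/2 + sqrt(5)/2) + 2*(2 - sqrt(5))*conj(-1/2 + sqrt(5)/2) + 2*(-2*sqrt(5) - 3)*conj(1/2 - sqrt(5)/2) + 2*(2 + sqrt(5))*conj(-sqrt(5)/2 - 1/2) + 5*(2)*conj(0) + 5*(0)*conj(0)]
      = (1/20)[(24) + (-4) + (7 - sqrt(5)) + (-7 + 3*sqrt(5)) + (sqrt(5) + 7) + (-7 - 3*sqrt(5)) + (0) + (0)] = 20/20 = 1
  <chi_rho, chi_6> = (1/20)[1*(12)*conj(2) + 1*(2)*conj(2) + 2*(-3 + 2*sqrt(5))*conj(-1/2 + sqrt(5)/2) + 2*(2 - sqrt(5))*conj(-sqrt(5)/2 - 1/2) + 2*(-2*sqrt(5) - 3)*conj(-sqrt(5)/2 - 1/2) + 2*(2 + sqrt(5))*conj(-1/2 + sqrt(5)/2) + 5*(2)*conj(0) + 5*(0)*conj(0)]
      = (1/20)[(24) + (4) + (13 - 5*sqrt(5)) + (3 - sqrt(5)) + (5*sqrt(5) + 13) + (sqrt(5) + 3) + (0) + (0)] = 60/20 = 3
  <chi_rho, chi_7> = (1/20)[1*(12)*conj(2) + 1*(2)*conj(-2) + 2*(-3 + 2*sqrt(5))*conj(1/2 - sqrt(5)/2) + 2*(2 - sqrt(5))*conj(-sqrt(5)/2 - 1/2) + 2*(-2*sqrt(5) - 3)*conj(1/2 + sqrt(5)/2) + 2*(2 + sqrt(5))*conj(-1/2 + sqrt(5)/2) + 5*(2)*conj(0) + 5*(0)*conj(0)]
      = (1/20)[(24) + (-4) + (-13 + 5*sqrt(5)) + (3 - sqrt(5)) + (-13 - 5*sqrt(5)) + (sqrt(5) + 3) + (0) + (0)] = 0/20 = 0
  <chi_rho, chi_8> = (1/20)[1*(12)*conj(2) + 1*(2)*conj(2) + 2*(-3 + 2*sqrt(5))*conj(-sqrt(5)/2 - 1/2) + 2*(2 - sqrt(5))*conj(-1/2 + sqrt(5)/2) + 2*(-2*sqrt(5) - 3)*conj(-1/2 + sqrt(5)/2) + 2*(2 + sqrt(5))*conj(-sqrt(5)/2 - 1/2) + 5*(2)*conj(0) + 5*(0)*conj(0)]
      = (1/20)[(24) + (4) + (-7 + sqrt(5)) + (-7 + 3*sqrt(5)) + (-7 - sqrt(5)) + (-7 - 3*sqrt(5)) + (0) + (0)] = 0/20 = 0
Dimension check: dim(rho) = sum (mult * dim) = 1*1 + 0*1 + 2*1 + 1*1 + 1*2 + 3*2 + 0*2 + 0*2 = 12 = chi_rho(e) = 12.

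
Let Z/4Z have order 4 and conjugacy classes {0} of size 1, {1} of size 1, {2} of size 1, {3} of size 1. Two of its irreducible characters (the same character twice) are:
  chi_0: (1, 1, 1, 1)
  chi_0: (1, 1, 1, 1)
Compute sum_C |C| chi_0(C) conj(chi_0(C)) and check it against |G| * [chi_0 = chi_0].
Sum = 4 = |G| = 4; so <chi_0, chi_0> = 1 (norm-1 confirms irreducibility).

Reasoning: Compute term by term over conjugacy classes (|C| * chi_0(C) * conj(chi_0(C))):
  1*(1)*conj(1) + 1*(1)*conj(1) + 1*(1)*conj(1) + 1*(1)*conj(1)
  = (1) + (1) + (1) + (1)
  = 4.
(Exp terms are combined using exp(i*s)*conj(exp(i*t)) = exp(i*(s-t)), and sums of them are collapsed using the identity that for every m > 1 the m distinct m-th roots of unity sum to 0, e.g. 1 + exp(2*I*pi/3) + exp(-2*I*pi/3) = 0.)
Dividing by |G| = 4 gives 4/4 = 1, matching the row-orthogonality relation <chi_0, chi_0> = [chi_0 = chi_0].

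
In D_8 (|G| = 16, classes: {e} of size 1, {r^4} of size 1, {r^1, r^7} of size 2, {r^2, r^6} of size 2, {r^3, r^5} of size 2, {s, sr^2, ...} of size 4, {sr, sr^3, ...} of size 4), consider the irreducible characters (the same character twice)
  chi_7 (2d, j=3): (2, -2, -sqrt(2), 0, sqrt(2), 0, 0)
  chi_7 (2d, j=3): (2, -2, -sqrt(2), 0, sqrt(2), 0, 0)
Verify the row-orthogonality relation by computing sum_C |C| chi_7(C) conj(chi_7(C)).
Sum = 16 = |G| = 16; so <chi_7, chi_7> = 1 (norm-1 confirms irreducibility).

Why: Compute term by term over conjugacy classes (|C| * chi_7(C) * conj(chi_7(C))):
  1*(2)*conj(2) + 1*(-2)*conj(-2) + 2*(-sqrt(2))*conj(-sqrt(2)) + 2*(0)*conj(0) + 2*(sqrt(2))*conj(sqrt(2)) + 4*(0)*conj(0) + 4*(0)*conj(0)
  = (4) + (4) + (4) + (0) + (4) + (0) + (0)
  = 16.
Dividing by |G| = 16 gives 16/16 = 1, matching the row-orthogonality relation <chi_7, chi_7> = [chi_7 = chi_7].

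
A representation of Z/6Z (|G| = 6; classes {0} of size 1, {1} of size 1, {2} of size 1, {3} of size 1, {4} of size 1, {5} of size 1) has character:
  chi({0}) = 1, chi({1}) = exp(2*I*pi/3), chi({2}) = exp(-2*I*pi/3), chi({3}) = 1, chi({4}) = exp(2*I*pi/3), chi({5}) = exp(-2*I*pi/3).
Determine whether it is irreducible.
Irreducible: <chi, chi> = 1.

Why: <chi, chi> = (1/|G|) sum_C |C| * |chi(C)|^2 = (1/6)[1*|1|^2 + 1*|exp(2*I*pi/3)|^2 + 1*|exp(-2*I*pi/3)|^2 + 1*|1|^2 + 1*|exp(2*I*pi/3)|^2 + 1*|exp(-2*I*pi/3)|^2]
  = (1/6)[(1) + (1) + (1) + (1) + (1) + (1)] = 6/6 = 1.
(Exp terms are combined using exp(i*s)*conj(exp(i*t)) = exp(i*(s-t)), and sums of them are collapsed using the identity that for every m > 1 the m distinct m-th roots of unity sum to 0, e.g. 1 + exp(2*I*pi/3) + exp(-2*I*pi/3) = 0.)
A character is irreducible iff <chi, chi> = 1, so this representation is irreducible.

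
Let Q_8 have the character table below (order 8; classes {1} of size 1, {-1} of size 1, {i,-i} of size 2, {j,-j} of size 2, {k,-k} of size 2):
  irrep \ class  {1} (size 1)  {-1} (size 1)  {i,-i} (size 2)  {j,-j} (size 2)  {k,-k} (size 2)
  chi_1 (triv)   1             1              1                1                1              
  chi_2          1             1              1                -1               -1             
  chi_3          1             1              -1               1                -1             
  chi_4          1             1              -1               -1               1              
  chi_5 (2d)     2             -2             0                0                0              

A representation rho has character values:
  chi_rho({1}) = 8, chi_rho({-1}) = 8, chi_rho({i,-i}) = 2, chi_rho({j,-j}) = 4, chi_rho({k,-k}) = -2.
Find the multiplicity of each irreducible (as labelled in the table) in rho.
Multiplicities: chi_1: 3, chi_2: 2, chi_3: 3, chi_4: 0, chi_5: 0.

Solution. Use <chi_rho, chi> = (1/|G|) sum_C |C| * chi_rho(C) * conj(chi(C)) with |G| = 8 for each irreducible chi in the table:
  <chi_rho, chi_1> = (1/8)[1*(8)*conj(1) + 1*(8)*conj(1) + 2*(2)*conj(1) + 2*(4)*conj(1) + 2*(-2)*conj(1)]
      = (1/8)[(8) + (8) + (4) + (8) + (-4)] = 24/8 = 3
  <chi_rho, chi_2> = (1/8)[1*(8)*conj(1) + 1*(8)*conj(1) + 2*(2)*conj(1) + 2*(4)*conj(-1) + 2*(-2)*conj(-1)]
      = (1/8)[(8) + (8) + (4) + (-8) + (4)] = 16/8 = 2
  <chi_rho, chi_3> = (1/8)[1*(8)*conj(1) + 1*(8)*conj(1) + 2*(2)*conj(-1) + 2*(4)*conj(1) + 2*(-2)*conj(-1)]
      = (1/8)[(8) + (8) + (-4) + (8) + (4)] = 24/8 = 3
  <chi_rho, chi_4> = (1/8)[1*(8)*conj(1) + 1*(8)*conj(1) + 2*(2)*conj(-1) + 2*(4)*conj(-1) + 2*(-2)*conj(1)]
      = (1/8)[(8) + (8) + (-4) + (-8) + (-4)] = 0/8 = 0
  <chi_rho, chi_5> = (1/8)[1*(8)*conj(2) + 1*(8)*conj(-2) + 2*(2)*conj(0) + 2*(4)*conj(0) + 2*(-2)*conj(0)]
      = (1/8)[(16) + (-16) + (0) + (0) + (0)] = 0/8 = 0
Dimension check: dim(rho) = sum (mult * dim) = 3*1 + 2*1 + 3*1 + 0*1 + 0*2 = 8 = chi_rho(e) = 8.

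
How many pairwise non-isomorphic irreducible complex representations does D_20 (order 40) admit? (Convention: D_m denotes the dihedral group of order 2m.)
13

Explanation: The number of irreducible complex representations of a finite group equals its number of conjugacy classes. D_20 has 13 conjugacy classes (n/2 + 3 for n even), so D_20 (order 40) has exactly 13 irreducible complex representations.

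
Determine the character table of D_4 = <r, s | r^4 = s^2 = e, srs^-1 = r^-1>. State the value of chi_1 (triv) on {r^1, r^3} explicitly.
Conjugacy classes: {e} of size 1, {r^2} of size 1, {r^1, r^3} of size 2, {s, sr^2, ...} of size 2, {sr, sr^3, ...} of size 2.
Character table:
  irrep \ class              {e} (size 1)  {r^2} (size 1)  {r^1, r^3} (size 2)  {s, sr^2, ...} (size 2)  {sr, sr^3, ...} (size 2)
  chi_1 (triv)               1             1               1                    1                        1                       
  chi_2 (sign: r->1, s->-1)  1             1               1                    -1                       -1                      
  chi_3 (r->-1, s->1)        1             1               -1                   1                        -1                      
  chi_4 (r->-1, s->-1)       1             1               -1                   -1                       1                       
  chi_5 (2d, j=1)            2             -2              0                    0                        0                       

Spot check: chi_1 (triv) on {r^1, r^3} = 1.

Solution. D_4 has order 2*4 = 8 with 5 conjugacy classes, hence 5 irreducibles. Sum of squared dims 1 + 1 + 1 + 1 + 4 = 8 = |G|. Linear characters come from the abelianisation; the 2-dimensional irreps have character r^k -> 2*cos(2*pi*j*k/4), reflections -> 0.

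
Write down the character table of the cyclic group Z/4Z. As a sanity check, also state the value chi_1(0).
Character table of Z/4Z (irreps indexed chi_0,...,chi_3 with chi_k(m) = zeta_4^(k*m), zeta_4 = exp(2*pi*i/4)):
  irrep \ class  {0} (size 1)  {1} (size 1)  {2} (size 1)  {3} (size 1)
  chi_0          1             1             1             1           
  chi_1          1             I             -1            -I          
  chi_2          1             -1            1             -1          
  chi_3          1             -I            -1            I           

Spot check: chi_1(0) = zeta_4^(1*0) = zeta_4^0 = 1.

Reasoning: Z/4Z is abelian, so all 4 irreducible complex representations are 1-dimensional. They are given by chi_k(m) = zeta_4^(k*m) for k = 0,...,3. Row orthogonality: sum_m chi_k(m) conj(chi_l(m)) = 4 * [k = l].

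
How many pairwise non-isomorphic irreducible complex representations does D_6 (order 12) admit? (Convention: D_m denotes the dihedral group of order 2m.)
6

Derivation: The number of irreducible complex representations of a finite group equals its number of conjugacy classes. D_6 has 6 conjugacy classes (n/2 + 3 for n even), so D_6 (order 12) has exactly 6 irreducible complex representations.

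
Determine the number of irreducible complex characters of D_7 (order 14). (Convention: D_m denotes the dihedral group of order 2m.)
5

The number of irreducible complex representations of a finite group equals its number of conjugacy classes. D_7 has 5 conjugacy classes ((n+3)/2 for n odd), so D_7 (order 14) has exactly 5 irreducible complex representations.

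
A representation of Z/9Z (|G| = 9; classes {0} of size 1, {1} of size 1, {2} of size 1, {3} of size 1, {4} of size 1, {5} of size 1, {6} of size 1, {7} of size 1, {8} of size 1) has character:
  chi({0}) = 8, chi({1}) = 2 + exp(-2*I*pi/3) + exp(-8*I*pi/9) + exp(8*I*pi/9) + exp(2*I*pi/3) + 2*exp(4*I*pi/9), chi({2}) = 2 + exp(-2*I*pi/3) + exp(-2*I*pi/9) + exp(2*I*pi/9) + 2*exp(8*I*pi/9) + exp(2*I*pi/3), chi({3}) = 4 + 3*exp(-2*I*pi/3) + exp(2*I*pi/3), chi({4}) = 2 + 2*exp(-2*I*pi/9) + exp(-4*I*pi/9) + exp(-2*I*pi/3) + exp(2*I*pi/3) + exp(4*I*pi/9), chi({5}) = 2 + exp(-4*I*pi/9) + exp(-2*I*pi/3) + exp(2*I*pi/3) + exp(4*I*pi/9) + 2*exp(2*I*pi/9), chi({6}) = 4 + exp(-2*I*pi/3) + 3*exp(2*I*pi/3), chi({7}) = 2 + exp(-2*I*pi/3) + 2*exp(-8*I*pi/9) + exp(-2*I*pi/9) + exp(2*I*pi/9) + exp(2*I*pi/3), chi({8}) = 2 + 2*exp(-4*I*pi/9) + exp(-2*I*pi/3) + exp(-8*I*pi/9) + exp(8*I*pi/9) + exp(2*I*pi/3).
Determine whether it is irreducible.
Not irreducible (reducible): <chi, chi> = 12 > 1.

Derivation: <chi, chi> = (1/|G|) sum_C |C| * |chi(C)|^2 = (1/9)[1*|8|^2 + 1*|2 + exp(-2*I*pi/3) + exp(-8*I*pi/9) + exp(8*I*pi/9) + exp(2*I*pi/3) + 2*exp(4*I*pi/9)|^2 + 1*|2 + exp(-2*I*pi/3) + exp(-2*I*pi/9) + exp(2*I*pi/9) + 2*exp(8*I*pi/9) + exp(2*I*pi/3)|^2 + 1*|4 + 3*exp(-2*I*pi/3) + exp(2*I*pi/3)|^2 + 1*|2 + 2*exp(-2*I*pi/9) + exp(-4*I*pi/9) + exp(-2*I*pi/3) + exp(2*I*pi/3) + exp(4*I*pi/9)|^2 + 1*|2 + exp(-4*I*pi/9) + exp(-2*I*pi/3) + exp(2*I*pi/3) + exp(4*I*pi/9) + 2*exp(2*I*pi/9)|^2 + 1*|4 + exp(-2*I*pi/3) + 3*exp(2*I*pi/3)|^2 + 1*|2 + exp(-2*I*pi/3) + 2*exp(-8*I*pi/9) + exp(-2*I*pi/9) + exp(2*I*pi/9) + exp(2*I*pi/3)|^2 + 1*|2 + 2*exp(-4*I*pi/9) + exp(-2*I*pi/3) + exp(-8*I*pi/9) + exp(8*I*pi/9) + exp(2*I*pi/3)|^2]
  = (1/9)[(64) + (12 + 8*exp(-4*I*pi/9) + 7*exp(-2*I*pi/3) + 5*exp(-2*I*pi/9) + 6*exp(-8*I*pi/9) + 6*exp(8*I*pi/9) + 5*exp(2*I*pi/9) + 7*exp(2*I*pi/3) + 8*exp(4*I*pi/9)) + (12 + 7*exp(-2*I*pi/3) + 5*exp(-4*I*pi/9) + 6*exp(-2*I*pi/9) + 8*exp(-8*I*pi/9) + 8*exp(8*I*pi/9) + 6*exp(2*I*pi/9) + 5*exp(4*I*pi/9) + 7*exp(2*I*pi/3)) + (7) + (12 + 7*exp(-2*I*pi/3) + 6*exp(-4*I*pi/9) + 8*exp(-2*I*pi/9) + 5*exp(-8*I*pi/9) + 5*exp(8*I*pi/9) + 8*exp(2*I*pi/9) + 6*exp(4*I*pi/9) + 7*exp(2*I*pi/3)) + (12 + 7*exp(-2*I*pi/3) + 6*exp(-4*I*pi/9) + 8*exp(-2*I*pi/9) + 5*exp(-8*I*pi/9) + 5*exp(8*I*pi/9) + 8*exp(2*I*pi/9) + 6*exp(4*I*pi/9) + 7*exp(2*I*pi/3)) + (7) + (12 + 7*exp(-2*I*pi/3) + 5*exp(-4*I*pi/9) + 6*exp(-2*I*pi/9) + 8*exp(-8*I*pi/9) + 8*exp(8*I*pi/9) + 6*exp(2*I*pi/9) + 5*exp(4*I*pi/9) + 7*exp(2*I*pi/3)) + (12 + 8*exp(-4*I*pi/9) + 7*exp(-2*I*pi/3) + 5*exp(-2*I*pi/9) + 6*exp(-8*I*pi/9) + 6*exp(8*I*pi/9) + 5*exp(2*I*pi/9) + 7*exp(2*I*pi/3) + 8*exp(4*I*pi/9))] = 108/9 = 12.
(Exp terms are combined using exp(i*s)*conj(exp(i*t)) = exp(i*(s-t)), and sums of them are collapsed using the identity that for every m > 1 the m distinct m-th roots of unity sum to 0, e.g. 1 + exp(2*I*pi/3) + exp(-2*I*pi/3) = 0.)
A character is irreducible iff <chi, chi> = 1, so this representation is reducible.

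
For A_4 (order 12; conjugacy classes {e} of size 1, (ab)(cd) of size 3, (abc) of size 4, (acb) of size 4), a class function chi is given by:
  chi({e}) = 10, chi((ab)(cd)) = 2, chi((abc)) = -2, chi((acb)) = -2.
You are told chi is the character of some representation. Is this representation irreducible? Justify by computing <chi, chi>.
Not irreducible (reducible): <chi, chi> = 12 > 1.

<chi, chi> = (1/|G|) sum_C |C| * |chi(C)|^2 = (1/12)[1*|10|^2 + 3*|2|^2 + 4*|-2|^2 + 4*|-2|^2]
  = (1/12)[(100) + (12) + (16) + (16)] = 144/12 = 12.
(Exp terms are combined using exp(i*s)*conj(exp(i*t)) = exp(i*(s-t)), and sums of them are collapsed using the identity that for every m > 1 the m distinct m-th roots of unity sum to 0, e.g. 1 + exp(2*I*pi/3) + exp(-2*I*pi/3) = 0.)
A character is irreducible iff <chi, chi> = 1, so this representation is reducible.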